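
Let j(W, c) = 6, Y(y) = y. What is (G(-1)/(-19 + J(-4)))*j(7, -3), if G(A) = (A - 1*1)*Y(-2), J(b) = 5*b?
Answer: -8/13 ≈ -0.61539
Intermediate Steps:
G(A) = 2 - 2*A (G(A) = (A - 1*1)*(-2) = (A - 1)*(-2) = (-1 + A)*(-2) = 2 - 2*A)
(G(-1)/(-19 + J(-4)))*j(7, -3) = ((2 - 2*(-1))/(-19 + 5*(-4)))*6 = ((2 + 2)/(-19 - 20))*6 = (4/(-39))*6 = (4*(-1/39))*6 = -4/39*6 = -8/13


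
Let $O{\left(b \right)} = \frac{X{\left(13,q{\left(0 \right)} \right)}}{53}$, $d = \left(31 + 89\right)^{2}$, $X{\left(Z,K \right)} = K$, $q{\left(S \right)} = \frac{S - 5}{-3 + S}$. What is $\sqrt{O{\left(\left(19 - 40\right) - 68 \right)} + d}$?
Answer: $\frac{\sqrt{364047195}}{159} \approx 120.0$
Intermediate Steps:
$q{\left(S \right)} = \frac{-5 + S}{-3 + S}$
$d = 14400$ ($d = 120^{2} = 14400$)
$O{\left(b \right)} = \frac{5}{159}$ ($O{\left(b \right)} = \frac{\frac{1}{-3 + 0} \left(-5 + 0\right)}{53} = \frac{1}{-3} \left(-5\right) \frac{1}{53} = \left(- \frac{1}{3}\right) \left(-5\right) \frac{1}{53} = \frac{5}{3} \cdot \frac{1}{53} = \frac{5}{159}$)
$\sqrt{O{\left(\left(19 - 40\right) - 68 \right)} + d} = \sqrt{\frac{5}{159} + 14400} = \sqrt{\frac{2289605}{159}} = \frac{\sqrt{364047195}}{159}$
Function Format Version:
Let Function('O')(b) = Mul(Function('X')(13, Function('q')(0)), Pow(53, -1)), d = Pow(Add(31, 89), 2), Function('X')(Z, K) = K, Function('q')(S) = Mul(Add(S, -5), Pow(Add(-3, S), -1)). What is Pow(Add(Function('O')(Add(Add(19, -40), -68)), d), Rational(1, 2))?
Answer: Mul(Rational(1, 159), Pow(364047195, Rational(1, 2))) ≈ 120.00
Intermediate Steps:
Function('q')(S) = Mul(Pow(Add(-3, S), -1), Add(-5, S)) (Function('q')(S) = Mul(Add(-5, S), Pow(Add(-3, S), -1)) = Mul(Pow(Add(-3, S), -1), Add(-5, S)))
d = 14400 (d = Pow(120, 2) = 14400)
Function('O')(b) = Rational(5, 159) (Function('O')(b) = Mul(Mul(Pow(Add(-3, 0), -1), Add(-5, 0)), Pow(53, -1)) = Mul(Mul(Pow(-3, -1), -5), Rational(1, 53)) = Mul(Mul(Rational(-1, 3), -5), Rational(1, 53)) = Mul(Rational(5, 3), Rational(1, 53)) = Rational(5, 159))
Pow(Add(Function('O')(Add(Add(19, -40), -68)), d), Rational(1, 2)) = Pow(Add(Rational(5, 159), 14400), Rational(1, 2)) = Pow(Rational(2289605, 159), Rational(1, 2)) = Mul(Rational(1, 159), Pow(364047195, Rational(1, 2)))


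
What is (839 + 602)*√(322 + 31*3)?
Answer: 1441*√415 ≈ 29355.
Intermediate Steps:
(839 + 602)*√(322 + 31*3) = 1441*√(322 + 93) = 1441*√415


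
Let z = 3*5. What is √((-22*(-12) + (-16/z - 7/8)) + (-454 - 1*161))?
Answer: I*√1270590/60 ≈ 18.787*I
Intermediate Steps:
z = 15
√((-22*(-12) + (-16/z - 7/8)) + (-454 - 1*161)) = √((-22*(-12) + (-16/15 - 7/8)) + (-454 - 1*161)) = √((264 + (-16*1/15 - 7*⅛)) + (-454 - 161)) = √((264 + (-16/15 - 7/8)) - 615) = √((264 - 233/120) - 615) = √(31447/120 - 615) = √(-42353/120) = I*√1270590/60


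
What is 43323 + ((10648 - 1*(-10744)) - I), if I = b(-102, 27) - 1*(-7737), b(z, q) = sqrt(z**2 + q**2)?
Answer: 56978 - 3*sqrt(1237) ≈ 56873.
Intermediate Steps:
b(z, q) = sqrt(q**2 + z**2)
I = 7737 + 3*sqrt(1237) (I = sqrt(27**2 + (-102)**2) - 1*(-7737) = sqrt(729 + 10404) + 7737 = sqrt(11133) + 7737 = 3*sqrt(1237) + 7737 = 7737 + 3*sqrt(1237) ≈ 7842.5)
43323 + ((10648 - 1*(-10744)) - I) = 43323 + ((10648 - 1*(-10744)) - (7737 + 3*sqrt(1237))) = 43323 + ((10648 + 10744) + (-7737 - 3*sqrt(1237))) = 43323 + (21392 + (-7737 - 3*sqrt(1237))) = 43323 + (13655 - 3*sqrt(1237)) = 56978 - 3*sqrt(1237)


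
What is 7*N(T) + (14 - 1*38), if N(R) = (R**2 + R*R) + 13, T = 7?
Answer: 753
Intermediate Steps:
N(R) = 13 + 2*R**2 (N(R) = (R**2 + R**2) + 13 = 2*R**2 + 13 = 13 + 2*R**2)
7*N(T) + (14 - 1*38) = 7*(13 + 2*7**2) + (14 - 1*38) = 7*(13 + 2*49) + (14 - 38) = 7*(13 + 98) - 24 = 7*111 - 24 = 777 - 24 = 753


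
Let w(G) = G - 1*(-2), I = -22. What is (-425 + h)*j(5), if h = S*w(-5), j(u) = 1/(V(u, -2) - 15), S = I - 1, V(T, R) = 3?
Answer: 89/3 ≈ 29.667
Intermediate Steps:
w(G) = 2 + G (w(G) = G + 2 = 2 + G)
S = -23 (S = -22 - 1 = -23)
j(u) = -1/12 (j(u) = 1/(3 - 15) = 1/(-12) = -1/12)
h = 69 (h = -23*(2 - 5) = -23*(-3) = 69)
(-425 + h)*j(5) = (-425 + 69)*(-1/12) = -356*(-1/12) = 89/3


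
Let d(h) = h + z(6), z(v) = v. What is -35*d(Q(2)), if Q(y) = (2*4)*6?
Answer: -1890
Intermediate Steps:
Q(y) = 48 (Q(y) = 8*6 = 48)
d(h) = 6 + h (d(h) = h + 6 = 6 + h)
-35*d(Q(2)) = -35*(6 + 48) = -35*54 = -1890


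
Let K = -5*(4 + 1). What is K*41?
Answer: -1025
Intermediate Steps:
K = -25 (K = -5*5 = -25)
K*41 = -25*41 = -1025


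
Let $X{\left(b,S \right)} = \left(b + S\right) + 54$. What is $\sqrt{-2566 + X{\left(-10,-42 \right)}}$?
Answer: $2 i \sqrt{641} \approx 50.636 i$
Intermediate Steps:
$X{\left(b,S \right)} = 54 + S + b$ ($X{\left(b,S \right)} = \left(S + b\right) + 54 = 54 + S + b$)
$\sqrt{-2566 + X{\left(-10,-42 \right)}} = \sqrt{-2566 - -2} = \sqrt{-2566 + 2} = \sqrt{-2564} = 2 i \sqrt{641}$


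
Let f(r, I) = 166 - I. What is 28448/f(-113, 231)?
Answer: -28448/65 ≈ -437.66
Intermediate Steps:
28448/f(-113, 231) = 28448/(166 - 1*231) = 28448/(166 - 231) = 28448/(-65) = 28448*(-1/65) = -28448/65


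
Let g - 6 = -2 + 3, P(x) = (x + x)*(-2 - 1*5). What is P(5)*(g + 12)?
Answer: -1330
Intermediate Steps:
P(x) = -14*x (P(x) = (2*x)*(-2 - 5) = (2*x)*(-7) = -14*x)
g = 7 (g = 6 + (-2 + 3) = 6 + 1 = 7)
P(5)*(g + 12) = (-14*5)*(7 + 12) = -70*19 = -1330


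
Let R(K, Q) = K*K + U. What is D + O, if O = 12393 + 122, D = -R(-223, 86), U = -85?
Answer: -37129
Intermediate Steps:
R(K, Q) = -85 + K² (R(K, Q) = K*K - 85 = K² - 85 = -85 + K²)
D = -49644 (D = -(-85 + (-223)²) = -(-85 + 49729) = -1*49644 = -49644)
O = 12515
D + O = -49644 + 12515 = -37129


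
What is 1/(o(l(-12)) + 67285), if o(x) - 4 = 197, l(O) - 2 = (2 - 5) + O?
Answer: 1/67486 ≈ 1.4818e-5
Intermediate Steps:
l(O) = -1 + O (l(O) = 2 + ((2 - 5) + O) = 2 + (-3 + O) = -1 + O)
o(x) = 201 (o(x) = 4 + 197 = 201)
1/(o(l(-12)) + 67285) = 1/(201 + 67285) = 1/67486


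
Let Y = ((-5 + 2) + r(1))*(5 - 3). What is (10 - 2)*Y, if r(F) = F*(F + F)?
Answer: -16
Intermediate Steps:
r(F) = 2*F² (r(F) = F*(2*F) = 2*F²)
Y = -2 (Y = ((-5 + 2) + 2*1²)*(5 - 3) = (-3 + 2*1)*2 = (-3 + 2)*2 = -1*2 = -2)
(10 - 2)*Y = (10 - 2)*(-2) = 8*(-2) = -16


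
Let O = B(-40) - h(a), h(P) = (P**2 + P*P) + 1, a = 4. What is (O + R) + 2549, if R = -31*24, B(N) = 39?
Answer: 1811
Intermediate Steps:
h(P) = 1 + 2*P**2 (h(P) = (P**2 + P**2) + 1 = 2*P**2 + 1 = 1 + 2*P**2)
O = 6 (O = 39 - (1 + 2*4**2) = 39 - (1 + 2*16) = 39 - (1 + 32) = 39 - 1*33 = 39 - 33 = 6)
R = -744
(O + R) + 2549 = (6 - 744) + 2549 = -738 + 2549 = 1811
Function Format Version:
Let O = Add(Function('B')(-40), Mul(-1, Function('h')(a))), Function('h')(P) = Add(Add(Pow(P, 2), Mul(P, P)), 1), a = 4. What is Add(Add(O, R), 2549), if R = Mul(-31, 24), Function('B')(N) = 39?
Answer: 1811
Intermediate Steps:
Function('h')(P) = Add(1, Mul(2, Pow(P, 2))) (Function('h')(P) = Add(Add(Pow(P, 2), Pow(P, 2)), 1) = Add(Mul(2, Pow(P, 2)), 1) = Add(1, Mul(2, Pow(P, 2))))
O = 6 (O = Add(39, Mul(-1, Add(1, Mul(2, Pow(4, 2))))) = Add(39, Mul(-1, Add(1, Mul(2, 16)))) = Add(39, Mul(-1, Add(1, 32))) = Add(39, Mul(-1, 33)) = Add(39, -33) = 6)
R = -744
Add(Add(O, R), 2549) = Add(Add(6, -744), 2549) = Add(-738, 2549) = 1811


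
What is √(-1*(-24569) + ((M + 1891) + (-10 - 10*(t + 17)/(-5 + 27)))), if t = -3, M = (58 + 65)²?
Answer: 3*√558921/11 ≈ 203.89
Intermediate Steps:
M = 15129 (M = 123² = 15129)
√(-1*(-24569) + ((M + 1891) + (-10 - 10*(t + 17)/(-5 + 27)))) = √(-1*(-24569) + ((15129 + 1891) + (-10 - 10*(-3 + 17)/(-5 + 27)))) = √(24569 + (17020 + (-10 - 140/22))) = √(24569 + (17020 + (-10 - 10*7/11))) = √(24569 + (17020 + (-10 - 70/11))) = √(24569 + (17020 - 180/11)) = √(24569 + 187040/11) = √(457299/11) = 3*√558921/11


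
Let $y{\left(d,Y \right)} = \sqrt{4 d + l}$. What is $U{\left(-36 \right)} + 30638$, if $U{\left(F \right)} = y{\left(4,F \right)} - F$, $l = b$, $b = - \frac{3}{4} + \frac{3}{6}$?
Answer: $30674 + \frac{3 \sqrt{7}}{2} \approx 30678.0$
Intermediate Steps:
$b = - \frac{1}{4}$ ($b = \left(-3\right) \frac{1}{4} + 3 \cdot \frac{1}{6} = - \frac{3}{4} + \frac{1}{2} = - \frac{1}{4} \approx -0.25$)
$l = - \frac{1}{4} \approx -0.25$
$y{\left(d,Y \right)} = \sqrt{- \frac{1}{4} + 4 d}$ ($y{\left(d,Y \right)} = \sqrt{4 d - \frac{1}{4}} = \sqrt{- \frac{1}{4} + 4 d}$)
$U{\left(F \right)} = - F + \frac{3 \sqrt{7}}{2}$ ($U{\left(F \right)} = \frac{\sqrt{-1 + 16 \cdot 4}}{2} - F = \frac{\sqrt{-1 + 64}}{2} - F = \frac{\sqrt{63}}{2} - F = \frac{3 \sqrt{7}}{2} - F = - F + \frac{3 \sqrt{7}}{2}$)
$U{\left(-36 \right)} + 30638 = \left(\left(-1\right) \left(-36\right) + \frac{3 \sqrt{7}}{2}\right) + 30638 = \left(36 + \frac{3 \sqrt{7}}{2}\right) + 30638 = 30674 + \frac{3 \sqrt{7}}{2}$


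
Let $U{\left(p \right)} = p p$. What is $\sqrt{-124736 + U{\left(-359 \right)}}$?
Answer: $\sqrt{4145} \approx 64.382$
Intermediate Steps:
$U{\left(p \right)} = p^{2}$
$\sqrt{-124736 + U{\left(-359 \right)}} = \sqrt{-124736 + \left(-359\right)^{2}} = \sqrt{-124736 + 128881} = \sqrt{4145}$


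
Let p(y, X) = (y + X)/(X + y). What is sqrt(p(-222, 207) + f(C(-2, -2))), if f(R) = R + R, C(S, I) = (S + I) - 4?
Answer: I*sqrt(15) ≈ 3.873*I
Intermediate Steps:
C(S, I) = -4 + I + S (C(S, I) = (I + S) - 4 = -4 + I + S)
f(R) = 2*R
p(y, X) = 1 (p(y, X) = (X + y)/(X + y) = 1)
sqrt(p(-222, 207) + f(C(-2, -2))) = sqrt(1 + 2*(-4 - 2 - 2)) = sqrt(1 + 2*(-8)) = sqrt(1 - 16) = sqrt(-15) = I*sqrt(15)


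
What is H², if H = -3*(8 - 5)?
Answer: 81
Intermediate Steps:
H = -9 (H = -3*3 = -9)
H² = (-9)² = 81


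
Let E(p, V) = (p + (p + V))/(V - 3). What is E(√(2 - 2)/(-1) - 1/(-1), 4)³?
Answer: 216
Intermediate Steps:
E(p, V) = (V + 2*p)/(-3 + V) (E(p, V) = (p + (V + p))/(-3 + V) = (V + 2*p)/(-3 + V))
E(√(2 - 2)/(-1) - 1/(-1), 4)³ = ((4 + 2*(√(2 - 2)/(-1) - 1/(-1)))/(-3 + 4))³ = ((4 + 2*(√0*(-1) - 1*(-1)))/1)³ = (1*(4 + 2*(0*(-1) + 1)))³ = (1*(4 + 2*(0 + 1)))³ = (1*(4 + 2*1))³ = (1*(4 + 2))³ = (1*6)³ = 6³ = 216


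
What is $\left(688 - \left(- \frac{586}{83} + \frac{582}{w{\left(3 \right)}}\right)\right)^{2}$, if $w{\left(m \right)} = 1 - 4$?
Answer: $\frac{5445259264}{6889} \approx 7.9043 \cdot 10^{5}$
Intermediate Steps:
$w{\left(m \right)} = -3$
$\left(688 - \left(- \frac{586}{83} + \frac{582}{w{\left(3 \right)}}\right)\right)^{2} = \left(688 - \left(-194 - \frac{586}{83}\right)\right)^{2} = \left(688 - - \frac{16688}{83}\right)^{2} = \left(688 + \left(\frac{586}{83} + 194\right)\right)^{2} = \left(688 + \frac{16688}{83}\right)^{2} = \left(\frac{73792}{83}\right)^{2} = \frac{5445259264}{6889}$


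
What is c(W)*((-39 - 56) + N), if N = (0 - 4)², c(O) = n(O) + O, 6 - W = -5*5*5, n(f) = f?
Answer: -20698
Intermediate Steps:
W = 131 (W = 6 - (-5*5)*5 = 6 - (-25)*5 = 6 - 1*(-125) = 6 + 125 = 131)
c(O) = 2*O (c(O) = O + O = 2*O)
N = 16 (N = (-4)² = 16)
c(W)*((-39 - 56) + N) = (2*131)*((-39 - 56) + 16) = 262*(-95 + 16) = 262*(-79) = -20698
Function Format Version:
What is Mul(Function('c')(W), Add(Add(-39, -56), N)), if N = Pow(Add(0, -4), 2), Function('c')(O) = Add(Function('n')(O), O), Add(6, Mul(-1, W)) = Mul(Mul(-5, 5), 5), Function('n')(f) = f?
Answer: -20698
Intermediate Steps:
W = 131 (W = Add(6, Mul(-1, Mul(Mul(-5, 5), 5))) = Add(6, Mul(-1, Mul(-25, 5))) = Add(6, Mul(-1, -125)) = Add(6, 125) = 131)
Function('c')(O) = Mul(2, O) (Function('c')(O) = Add(O, O) = Mul(2, O))
N = 16 (N = Pow(-4, 2) = 16)
Mul(Function('c')(W), Add(Add(-39, -56), N)) = Mul(Mul(2, 131), Add(Add(-39, -56), 16)) = Mul(262, Add(-95, 16)) = Mul(262, -79) = -20698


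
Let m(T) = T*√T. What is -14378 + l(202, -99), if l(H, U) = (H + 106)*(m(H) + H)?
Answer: 47838 + 62216*√202 ≈ 9.3209e+5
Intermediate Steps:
m(T) = T^(3/2)
l(H, U) = (106 + H)*(H + H^(3/2)) (l(H, U) = (H + 106)*(H^(3/2) + H) = (106 + H)*(H + H^(3/2)))
-14378 + l(202, -99) = -14378 + (202² + 202^(5/2) + 106*202 + 106*202^(3/2)) = -14378 + (40804 + 40804*√202 + 21412 + 106*(202*√202)) = -14378 + (40804 + 40804*√202 + 21412 + 21412*√202) = -14378 + (62216 + 62216*√202) = 47838 + 62216*√202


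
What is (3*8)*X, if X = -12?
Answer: -288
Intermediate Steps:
(3*8)*X = (3*8)*(-12) = 24*(-12) = -288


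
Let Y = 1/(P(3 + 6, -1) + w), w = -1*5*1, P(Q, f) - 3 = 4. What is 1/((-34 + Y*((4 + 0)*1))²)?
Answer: 1/1024 ≈ 0.00097656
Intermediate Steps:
P(Q, f) = 7 (P(Q, f) = 3 + 4 = 7)
w = -5 (w = -5*1 = -5)
Y = ½ (Y = 1/(7 - 5) = 1/2 = ½ ≈ 0.50000)
1/((-34 + Y*((4 + 0)*1))²) = 1/((-34 + ((4 + 0)*1)/2)²) = 1/((-34 + (4*1)/2)²) = 1/((-34 + (½)*4)²) = 1/((-34 + 2)²) = 1/((-32)²) = 1/1024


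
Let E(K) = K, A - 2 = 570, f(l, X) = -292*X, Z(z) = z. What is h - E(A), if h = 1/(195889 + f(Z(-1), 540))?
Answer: -21855547/38209 ≈ -572.00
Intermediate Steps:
A = 572 (A = 2 + 570 = 572)
h = 1/38209 (h = 1/(195889 - 292*540) = 1/(195889 - 157680) = 1/38209 ≈ 2.6172e-5)
h - E(A) = 1/38209 - 1*572 = 1/38209 - 572 = -21855547/38209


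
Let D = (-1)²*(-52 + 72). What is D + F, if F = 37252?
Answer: 37272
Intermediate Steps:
D = 20 (D = 1*20 = 20)
D + F = 20 + 37252 = 37272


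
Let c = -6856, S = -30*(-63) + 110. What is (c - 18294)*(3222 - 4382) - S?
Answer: 29172000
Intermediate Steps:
S = 2000 (S = 1890 + 110 = 2000)
(c - 18294)*(3222 - 4382) - S = (-6856 - 18294)*(3222 - 4382) - 1*2000 = -25150*(-1160) - 2000 = 29174000 - 2000 = 29172000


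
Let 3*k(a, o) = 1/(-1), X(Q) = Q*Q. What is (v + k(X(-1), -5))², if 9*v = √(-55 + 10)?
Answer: (1 - I*√5)²/9 ≈ -0.44444 - 0.4969*I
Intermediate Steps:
X(Q) = Q²
v = I*√5/3 (v = √(-55 + 10)/9 = √(-45)/9 = (3*I*√5)/9 = I*√5/3 ≈ 0.74536*I)
k(a, o) = -⅓ (k(a, o) = (⅓)/(-1) = (⅓)*(-1) = -⅓)
(v + k(X(-1), -5))² = (I*√5/3 - ⅓)² = (-⅓ + I*√5/3)²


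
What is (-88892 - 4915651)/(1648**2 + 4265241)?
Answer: -5004543/6981145 ≈ -0.71687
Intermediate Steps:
(-88892 - 4915651)/(1648**2 + 4265241) = -5004543/(2715904 + 4265241) = -5004543/6981145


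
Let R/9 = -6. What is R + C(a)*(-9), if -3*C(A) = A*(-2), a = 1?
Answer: -60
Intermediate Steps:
C(A) = 2*A/3 (C(A) = -A*(-2)/3 = -(-2)*A/3 = 2*A/3)
R = -54 (R = 9*(-6) = -54)
R + C(a)*(-9) = -54 + ((2/3)*1)*(-9) = -54 + (2/3)*(-9) = -54 - 6 = -60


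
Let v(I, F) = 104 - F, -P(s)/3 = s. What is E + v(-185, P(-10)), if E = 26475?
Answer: 26549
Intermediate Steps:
P(s) = -3*s
E + v(-185, P(-10)) = 26475 + (104 - (-3)*(-10)) = 26475 + (104 - 1*30) = 26475 + (104 - 30) = 26475 + 74 = 26549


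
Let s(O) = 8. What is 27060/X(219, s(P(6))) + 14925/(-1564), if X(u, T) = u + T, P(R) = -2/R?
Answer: 38933865/355028 ≈ 109.66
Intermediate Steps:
X(u, T) = T + u
27060/X(219, s(P(6))) + 14925/(-1564) = 27060/(8 + 219) + 14925/(-1564) = 27060/227 + 14925*(-1/1564) = 27060*(1/227) - 14925/1564 = 27060/227 - 14925/1564 = 38933865/355028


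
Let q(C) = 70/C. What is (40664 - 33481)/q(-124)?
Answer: -445346/35 ≈ -12724.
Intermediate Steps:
(40664 - 33481)/q(-124) = (40664 - 33481)/((70/(-124))) = 7183/((70*(-1/124))) = 7183/(-35/62) = 7183*(-62/35) = -445346/35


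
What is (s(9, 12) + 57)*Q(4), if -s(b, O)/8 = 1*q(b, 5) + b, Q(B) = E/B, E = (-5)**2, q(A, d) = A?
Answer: -2175/4 ≈ -543.75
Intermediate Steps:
E = 25
Q(B) = 25/B
s(b, O) = -16*b (s(b, O) = -8*(1*b + b) = -8*(b + b) = -16*b)
(s(9, 12) + 57)*Q(4) = (-16*9 + 57)*(25/4) = (-144 + 57)*(25*(1/4)) = -87*25/4 = -2175/4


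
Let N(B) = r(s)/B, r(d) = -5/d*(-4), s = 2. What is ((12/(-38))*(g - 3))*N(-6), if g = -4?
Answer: -70/19 ≈ -3.6842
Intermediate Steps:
r(d) = 20/d
N(B) = 10/B (N(B) = (20/2)/B = (20*(½))/B = 10/B)
((12/(-38))*(g - 3))*N(-6) = ((12/(-38))*(-4 - 3))*(10/(-6)) = ((12*(-1/38))*(-7))*(10*(-⅙)) = -6/19*(-7)*(-5/3) = (42/19)*(-5/3) = -70/19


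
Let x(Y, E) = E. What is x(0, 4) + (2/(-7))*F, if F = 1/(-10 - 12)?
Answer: 309/77 ≈ 4.0130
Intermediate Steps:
F = -1/22 (F = 1/(-22) = -1/22 ≈ -0.045455)
x(0, 4) + (2/(-7))*F = 4 + (2/(-7))*(-1/22) = 4 + (2*(-⅐))*(-1/22) = 4 - 2/7*(-1/22) = 4 + 1/77 = 309/77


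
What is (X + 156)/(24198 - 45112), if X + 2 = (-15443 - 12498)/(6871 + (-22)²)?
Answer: -1104729/153822470 ≈ -0.0071818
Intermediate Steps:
X = -42651/7355 (X = -2 + (-15443 - 12498)/(6871 + (-22)²) = -2 - 27941/(6871 + 484) = -2 - 27941/7355 = -42651/7355 ≈ -5.7989)
(X + 156)/(24198 - 45112) = (-42651/7355 + 156)/(24198 - 45112) = (1104729/7355)/(-20914) = (1104729/7355)*(-1/20914) = -1104729/153822470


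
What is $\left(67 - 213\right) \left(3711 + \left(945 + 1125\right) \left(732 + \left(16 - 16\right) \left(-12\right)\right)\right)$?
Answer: $-221766846$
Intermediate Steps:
$\left(67 - 213\right) \left(3711 + \left(945 + 1125\right) \left(732 + \left(16 - 16\right) \left(-12\right)\right)\right) = - 146 \left(3711 + 2070 \left(732 + 0 \left(-12\right)\right)\right) = - 146 \left(3711 + 2070 \left(732 + 0\right)\right) = - 146 \left(3711 + 2070 \cdot 732\right) = - 146 \left(3711 + 1515240\right) = \left(-146\right) 1518951 = -221766846$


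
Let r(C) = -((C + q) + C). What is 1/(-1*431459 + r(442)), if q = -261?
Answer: -1/432082 ≈ -2.3144e-6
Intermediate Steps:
r(C) = 261 - 2*C (r(C) = -((C - 261) + C) = -((-261 + C) + C) = -(-261 + 2*C) = 261 - 2*C)
1/(-1*431459 + r(442)) = 1/(-1*431459 + (261 - 2*442)) = 1/(-431459 + (261 - 884)) = 1/(-431459 - 623) = 1/(-432082) = -1/432082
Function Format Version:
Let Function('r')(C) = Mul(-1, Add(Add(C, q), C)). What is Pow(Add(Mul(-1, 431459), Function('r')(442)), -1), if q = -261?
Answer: Rational(-1, 432082) ≈ -2.3144e-6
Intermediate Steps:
Function('r')(C) = Add(261, Mul(-2, C)) (Function('r')(C) = Mul(-1, Add(Add(C, -261), C)) = Mul(-1, Add(Add(-261, C), C)) = Mul(-1, Add(-261, Mul(2, C))) = Add(261, Mul(-2, C)))
Pow(Add(Mul(-1, 431459), Function('r')(442)), -1) = Pow(Add(Mul(-1, 431459), Add(261, Mul(-2, 442))), -1) = Pow(Add(-431459, Add(261, -884)), -1) = Pow(Add(-431459, -623), -1) = Pow(-432082, -1) = Rational(-1, 432082)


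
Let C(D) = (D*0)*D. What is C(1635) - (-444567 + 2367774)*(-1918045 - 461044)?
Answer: 4575480618423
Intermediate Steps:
C(D) = 0 (C(D) = 0*D = 0)
C(1635) - (-444567 + 2367774)*(-1918045 - 461044) = 0 - (-444567 + 2367774)*(-1918045 - 461044) = 0 - 1923207*(-2379089) = 0 - 1*(-4575480618423) = 0 + 4575480618423 = 4575480618423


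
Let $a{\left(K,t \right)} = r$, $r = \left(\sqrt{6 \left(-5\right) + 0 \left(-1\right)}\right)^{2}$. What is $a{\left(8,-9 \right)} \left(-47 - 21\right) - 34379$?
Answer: $-32339$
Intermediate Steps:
$r = -30$ ($r = \left(\sqrt{-30 + 0}\right)^{2} = \left(\sqrt{-30}\right)^{2} = \left(i \sqrt{30}\right)^{2} = -30$)
$a{\left(K,t \right)} = -30$
$a{\left(8,-9 \right)} \left(-47 - 21\right) - 34379 = - 30 \left(-47 - 21\right) - 34379 = \left(-30\right) \left(-68\right) - 34379 = 2040 - 34379 = -32339$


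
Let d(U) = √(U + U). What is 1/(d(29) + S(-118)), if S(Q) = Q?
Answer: -59/6933 - √58/13866 ≈ -0.0090593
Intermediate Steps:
d(U) = √2*√U (d(U) = √(2*U) = √2*√U)
1/(d(29) + S(-118)) = 1/(√2*√29 - 118) = 1/(√58 - 118) = 1/(-118 + √58)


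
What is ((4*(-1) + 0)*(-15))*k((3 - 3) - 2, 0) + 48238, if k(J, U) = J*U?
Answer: 48238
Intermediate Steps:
((4*(-1) + 0)*(-15))*k((3 - 3) - 2, 0) + 48238 = ((4*(-1) + 0)*(-15))*(((3 - 3) - 2)*0) + 48238 = ((-4 + 0)*(-15))*((0 - 2)*0) + 48238 = (-4*(-15))*(-2*0) + 48238 = 60*0 + 48238 = 0 + 48238 = 48238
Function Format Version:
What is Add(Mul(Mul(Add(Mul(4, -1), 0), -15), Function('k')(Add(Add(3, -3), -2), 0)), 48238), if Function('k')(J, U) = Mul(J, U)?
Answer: 48238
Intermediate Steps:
Add(Mul(Mul(Add(Mul(4, -1), 0), -15), Function('k')(Add(Add(3, -3), -2), 0)), 48238) = Add(Mul(Mul(Add(Mul(4, -1), 0), -15), Mul(Add(Add(3, -3), -2), 0)), 48238) = Add(Mul(Mul(Add(-4, 0), -15), Mul(Add(0, -2), 0)), 48238) = Add(Mul(Mul(-4, -15), Mul(-2, 0)), 48238) = Add(Mul(60, 0), 48238) = Add(0, 48238) = 48238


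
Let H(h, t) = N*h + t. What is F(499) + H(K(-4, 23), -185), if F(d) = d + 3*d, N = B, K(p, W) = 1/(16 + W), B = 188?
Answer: 70817/39 ≈ 1815.8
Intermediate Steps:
N = 188
F(d) = 4*d
H(h, t) = t + 188*h (H(h, t) = 188*h + t = t + 188*h)
F(499) + H(K(-4, 23), -185) = 4*499 + (-185 + 188/(16 + 23)) = 1996 + (-185 + 188/39) = 1996 - 7027/39 = 70817/39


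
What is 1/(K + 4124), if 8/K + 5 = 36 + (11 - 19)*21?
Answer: 137/564980 ≈ 0.00024249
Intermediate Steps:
K = -8/137 (K = 8/(-5 + (36 + (11 - 19)*21)) = 8/(-5 + (36 - 8*21)) = 8/(-5 + (36 - 168)) = 8/(-5 - 132) = 8/(-137) = 8*(-1/137) = -8/137 ≈ -0.058394)
1/(K + 4124) = 1/(-8/137 + 4124) = 1/(564980/137) = 137/564980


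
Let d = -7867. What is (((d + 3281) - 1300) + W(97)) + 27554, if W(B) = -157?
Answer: 21511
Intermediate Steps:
(((d + 3281) - 1300) + W(97)) + 27554 = (((-7867 + 3281) - 1300) - 157) + 27554 = ((-4586 - 1300) - 157) + 27554 = (-5886 - 157) + 27554 = -6043 + 27554 = 21511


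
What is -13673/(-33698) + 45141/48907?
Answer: 2189866829/1648068086 ≈ 1.3287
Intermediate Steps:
-13673/(-33698) + 45141/48907 = -13673*(-1/33698) + 45141*(1/48907) = 13673/33698 + 45141/48907 = 2189866829/1648068086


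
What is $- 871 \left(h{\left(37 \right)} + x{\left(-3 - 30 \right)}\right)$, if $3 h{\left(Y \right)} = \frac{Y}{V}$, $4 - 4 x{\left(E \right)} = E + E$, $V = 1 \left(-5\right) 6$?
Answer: $- \frac{669799}{45} \approx -14884.0$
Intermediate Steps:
$V = -30$ ($V = \left(-5\right) 6 = -30$)
$x{\left(E \right)} = 1 - \frac{E}{2}$ ($x{\left(E \right)} = 1 - \frac{E + E}{4} = 1 - \frac{2 E}{4} = 1 - \frac{E}{2}$)
$h{\left(Y \right)} = - \frac{Y}{90}$ ($h{\left(Y \right)} = \frac{Y \frac{1}{-30}}{3} = \frac{Y \left(- \frac{1}{30}\right)}{3} = \frac{\left(- \frac{1}{30}\right) Y}{3} = - \frac{Y}{90}$)
$- 871 \left(h{\left(37 \right)} + x{\left(-3 - 30 \right)}\right) = - 871 \left(\left(- \frac{1}{90}\right) 37 - \left(-1 + \frac{-3 - 30}{2}\right)\right) = - 871 \left(- \frac{37}{90} - \left(-1 + \frac{-3 - 30}{2}\right)\right) = - 871 \left(- \frac{37}{90} + \left(1 - - \frac{33}{2}\right)\right) = - 871 \left(- \frac{37}{90} + \left(1 + \frac{33}{2}\right)\right) = - 871 \left(- \frac{37}{90} + \frac{35}{2}\right) = \left(-871\right) \frac{769}{45} = - \frac{669799}{45}$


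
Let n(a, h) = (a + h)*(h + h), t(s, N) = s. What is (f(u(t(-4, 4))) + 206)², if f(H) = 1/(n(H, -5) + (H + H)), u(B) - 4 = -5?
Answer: 142778601/3364 ≈ 42443.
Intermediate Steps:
u(B) = -1 (u(B) = 4 - 5 = -1)
n(a, h) = 2*h*(a + h) (n(a, h) = (a + h)*(2*h) = 2*h*(a + h))
f(H) = 1/(50 - 8*H) (f(H) = 1/(2*(-5)*(H - 5) + (H + H)) = 1/(2*(-5)*(-5 + H) + 2*H) = 1/((50 - 10*H) + 2*H) = 1/(50 - 8*H))
(f(u(t(-4, 4))) + 206)² = (1/(2*(25 - 4*(-1))) + 206)² = (1/(2*(25 + 4)) + 206)² = ((½)/29 + 206)² = ((½)*(1/29) + 206)² = (1/58 + 206)² = (11949/58)² = 142778601/3364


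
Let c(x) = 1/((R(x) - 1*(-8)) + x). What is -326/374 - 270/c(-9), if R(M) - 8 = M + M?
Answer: 555227/187 ≈ 2969.1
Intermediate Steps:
R(M) = 8 + 2*M (R(M) = 8 + (M + M) = 8 + 2*M)
c(x) = 1/(16 + 3*x) (c(x) = 1/(((8 + 2*x) - 1*(-8)) + x) = 1/(((8 + 2*x) + 8) + x) = 1/((16 + 2*x) + x) = 1/(16 + 3*x))
-326/374 - 270/c(-9) = -326/374 - 270/(1/(16 + 3*(-9))) = -326*1/374 - 270/(1/(16 - 27)) = -163/187 - 270/(1/(-11)) = -163/187 - 270/(-1/11) = -163/187 - 270*(-11) = -163/187 + 2970 = 555227/187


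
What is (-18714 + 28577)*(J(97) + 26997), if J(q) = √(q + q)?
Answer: 266271411 + 9863*√194 ≈ 2.6641e+8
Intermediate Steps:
J(q) = √2*√q (J(q) = √(2*q) = √2*√q)
(-18714 + 28577)*(J(97) + 26997) = (-18714 + 28577)*(√2*√97 + 26997) = 9863*(√194 + 26997) = 9863*(26997 + √194) = 266271411 + 9863*√194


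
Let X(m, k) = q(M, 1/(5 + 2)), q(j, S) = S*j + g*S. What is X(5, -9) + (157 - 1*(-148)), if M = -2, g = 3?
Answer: 2136/7 ≈ 305.14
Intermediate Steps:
q(j, S) = 3*S + S*j (q(j, S) = S*j + 3*S = 3*S + S*j)
X(m, k) = 1/7 (X(m, k) = (3 - 2)/(5 + 2) = 1/7)
X(5, -9) + (157 - 1*(-148)) = 1/7 + (157 - 1*(-148)) = 1/7 + (157 + 148) = 1/7 + 305 = 2136/7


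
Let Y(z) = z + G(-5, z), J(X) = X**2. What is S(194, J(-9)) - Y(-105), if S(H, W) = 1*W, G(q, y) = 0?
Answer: 186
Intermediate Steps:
S(H, W) = W
Y(z) = z (Y(z) = z + 0 = z)
S(194, J(-9)) - Y(-105) = (-9)**2 - 1*(-105) = 81 + 105 = 186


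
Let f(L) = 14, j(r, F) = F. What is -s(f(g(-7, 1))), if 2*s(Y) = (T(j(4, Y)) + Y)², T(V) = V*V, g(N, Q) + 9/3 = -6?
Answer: -22050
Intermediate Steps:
g(N, Q) = -9 (g(N, Q) = -3 - 6 = -9)
T(V) = V²
s(Y) = (Y + Y²)²/2 (s(Y) = (Y² + Y)²/2 = (Y + Y²)²/2)
-s(f(g(-7, 1))) = -14²*(1 + 14)²/2 = -196*15²/2 = -196*225/2 = -1*22050 = -22050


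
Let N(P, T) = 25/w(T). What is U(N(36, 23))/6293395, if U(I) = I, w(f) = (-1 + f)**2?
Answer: 5/609200636 ≈ 8.2075e-9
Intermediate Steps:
N(P, T) = 25/(-1 + T)**2 (N(P, T) = 25/((-1 + T)**2) = 25/(-1 + T)**2)
U(N(36, 23))/6293395 = (25/(-1 + 23)**2)/6293395 = (25/22**2)*(1/6293395) = (25*(1/484))*(1/6293395) = (25/484)*(1/6293395) = 5/609200636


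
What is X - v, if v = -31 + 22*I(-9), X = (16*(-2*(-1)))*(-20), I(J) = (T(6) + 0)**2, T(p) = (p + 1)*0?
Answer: -609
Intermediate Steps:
T(p) = 0 (T(p) = (1 + p)*0 = 0)
I(J) = 0 (I(J) = (0 + 0)**2 = 0**2 = 0)
X = -640 (X = (16*2)*(-20) = 32*(-20) = -640)
v = -31 (v = -31 + 22*0 = -31 + 0 = -31)
X - v = -640 - 1*(-31) = -640 + 31 = -609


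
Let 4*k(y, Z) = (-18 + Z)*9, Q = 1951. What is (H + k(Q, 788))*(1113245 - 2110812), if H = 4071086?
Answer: -8125818665179/2 ≈ -4.0629e+12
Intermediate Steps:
k(y, Z) = -81/2 + 9*Z/4 (k(y, Z) = ((-18 + Z)*9)/4 = (-162 + 9*Z)/4 = -81/2 + 9*Z/4)
(H + k(Q, 788))*(1113245 - 2110812) = (4071086 + (-81/2 + (9/4)*788))*(1113245 - 2110812) = (4071086 + (-81/2 + 1773))*(-997567) = (4071086 + 3465/2)*(-997567) = (8145637/2)*(-997567) = -8125818665179/2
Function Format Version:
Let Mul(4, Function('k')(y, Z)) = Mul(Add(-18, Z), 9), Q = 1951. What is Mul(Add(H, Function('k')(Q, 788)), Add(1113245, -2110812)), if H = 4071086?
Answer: Rational(-8125818665179, 2) ≈ -4.0629e+12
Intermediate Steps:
Function('k')(y, Z) = Add(Rational(-81, 2), Mul(Rational(9, 4), Z)) (Function('k')(y, Z) = Mul(Rational(1, 4), Mul(Add(-18, Z), 9)) = Mul(Rational(1, 4), Add(-162, Mul(9, Z))) = Add(Rational(-81, 2), Mul(Rational(9, 4), Z)))
Mul(Add(H, Function('k')(Q, 788)), Add(1113245, -2110812)) = Mul(Add(4071086, Add(Rational(-81, 2), Mul(Rational(9, 4), 788))), Add(1113245, -2110812)) = Mul(Add(4071086, Add(Rational(-81, 2), 1773)), -997567) = Mul(Add(4071086, Rational(3465, 2)), -997567) = Mul(Rational(8145637, 2), -997567) = Rational(-8125818665179, 2)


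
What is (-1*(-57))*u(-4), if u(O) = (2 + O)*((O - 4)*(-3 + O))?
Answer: -6384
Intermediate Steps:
u(O) = (-4 + O)*(-3 + O)*(2 + O) (u(O) = (2 + O)*((-4 + O)*(-3 + O)) = (-4 + O)*(-3 + O)*(2 + O))
(-1*(-57))*u(-4) = (-1*(-57))*(24 + (-4)³ - 5*(-4)² - 2*(-4)) = 57*(24 - 64 - 5*16 + 8) = 57*(24 - 64 - 80 + 8) = 57*(-112) = -6384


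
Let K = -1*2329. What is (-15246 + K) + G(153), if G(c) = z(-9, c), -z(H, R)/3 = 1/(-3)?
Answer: -17574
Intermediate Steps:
K = -2329
z(H, R) = 1 (z(H, R) = -3/(-3) = -3*(-⅓) = 1)
G(c) = 1
(-15246 + K) + G(153) = (-15246 - 2329) + 1 = -17575 + 1 = -17574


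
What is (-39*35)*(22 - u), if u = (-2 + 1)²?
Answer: -28665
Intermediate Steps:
u = 1 (u = (-1)² = 1)
(-39*35)*(22 - u) = (-39*35)*(22 - 1*1) = -1365*(22 - 1) = -1365*21 = -28665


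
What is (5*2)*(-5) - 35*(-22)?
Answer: 720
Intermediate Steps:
(5*2)*(-5) - 35*(-22) = 10*(-5) + 770 = -50 + 770 = 720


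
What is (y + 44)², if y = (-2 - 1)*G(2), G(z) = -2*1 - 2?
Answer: 3136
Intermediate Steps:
G(z) = -4 (G(z) = -2 - 2 = -4)
y = 12 (y = (-2 - 1)*(-4) = -3*(-4) = 12)
(y + 44)² = (12 + 44)² = 56² = 3136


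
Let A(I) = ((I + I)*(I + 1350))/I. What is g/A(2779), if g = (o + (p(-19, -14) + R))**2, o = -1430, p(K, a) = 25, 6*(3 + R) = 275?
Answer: 66797929/297288 ≈ 224.69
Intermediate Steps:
R = 257/6 (R = -3 + (1/6)*275 = -3 + 275/6 = 257/6 ≈ 42.833)
A(I) = 2700 + 2*I (A(I) = ((2*I)*(1350 + I))/I = (2*I*(1350 + I))/I = 2700 + 2*I)
g = 66797929/36 (g = (-1430 + (25 + 257/6))**2 = (-1430 + 407/6)**2 = (-8173/6)**2 = 66797929/36 ≈ 1.8555e+6)
g/A(2779) = 66797929/(36*(2700 + 2*2779)) = 66797929/(36*(2700 + 5558)) = (66797929/36)/8258 = (66797929/36)*(1/8258) = 66797929/297288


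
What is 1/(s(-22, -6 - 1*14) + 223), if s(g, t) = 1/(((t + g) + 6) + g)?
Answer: 58/12933 ≈ 0.0044847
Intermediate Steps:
s(g, t) = 1/(6 + t + 2*g) (s(g, t) = 1/(((g + t) + 6) + g) = 1/((6 + g + t) + g) = 1/(6 + t + 2*g))
1/(s(-22, -6 - 1*14) + 223) = 1/(1/(6 + (-6 - 1*14) + 2*(-22)) + 223) = 1/(1/(6 + (-6 - 14) - 44) + 223) = 1/(1/(6 - 20 - 44) + 223) = 1/(1/(-58) + 223) = 1/(-1/58 + 223) = 1/(12933/58) = 58/12933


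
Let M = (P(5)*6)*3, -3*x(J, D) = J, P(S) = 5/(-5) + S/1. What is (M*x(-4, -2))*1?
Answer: 96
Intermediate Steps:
P(S) = -1 + S (P(S) = 5*(-⅕) + S*1 = -1 + S)
x(J, D) = -J/3
M = 72 (M = ((-1 + 5)*6)*3 = (4*6)*3 = 24*3 = 72)
(M*x(-4, -2))*1 = (72*(-⅓*(-4)))*1 = (72*(4/3))*1 = 96*1 = 96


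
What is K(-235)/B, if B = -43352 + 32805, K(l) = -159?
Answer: 3/199 ≈ 0.015075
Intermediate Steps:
B = -10547
K(-235)/B = -159/(-10547) = -159*(-1/10547) = 3/199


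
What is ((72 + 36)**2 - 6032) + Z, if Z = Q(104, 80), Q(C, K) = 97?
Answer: 5729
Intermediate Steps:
Z = 97
((72 + 36)**2 - 6032) + Z = ((72 + 36)**2 - 6032) + 97 = (108**2 - 6032) + 97 = (11664 - 6032) + 97 = 5632 + 97 = 5729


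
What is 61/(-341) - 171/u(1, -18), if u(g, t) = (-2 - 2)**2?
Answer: -59287/5456 ≈ -10.866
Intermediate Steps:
u(g, t) = 16 (u(g, t) = (-4)**2 = 16)
61/(-341) - 171/u(1, -18) = 61/(-341) - 171/16 = 61*(-1/341) - 171*1/16 = -61/341 - 171/16 = -59287/5456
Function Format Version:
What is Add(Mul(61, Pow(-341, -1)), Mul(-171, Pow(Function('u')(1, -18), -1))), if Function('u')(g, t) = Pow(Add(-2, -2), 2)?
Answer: Rational(-59287, 5456) ≈ -10.866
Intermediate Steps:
Function('u')(g, t) = 16 (Function('u')(g, t) = Pow(-4, 2) = 16)
Add(Mul(61, Pow(-341, -1)), Mul(-171, Pow(Function('u')(1, -18), -1))) = Add(Mul(61, Pow(-341, -1)), Mul(-171, Pow(16, -1))) = Add(Mul(61, Rational(-1, 341)), Mul(-171, Rational(1, 16))) = Add(Rational(-61, 341), Rational(-171, 16)) = Rational(-59287, 5456)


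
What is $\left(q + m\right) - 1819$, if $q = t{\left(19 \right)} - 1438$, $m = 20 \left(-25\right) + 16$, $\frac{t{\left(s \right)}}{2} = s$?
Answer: $-3703$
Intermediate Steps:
$t{\left(s \right)} = 2 s$
$m = -484$ ($m = -500 + 16 = -484$)
$q = -1400$ ($q = 2 \cdot 19 - 1438 = 38 - 1438 = -1400$)
$\left(q + m\right) - 1819 = \left(-1400 - 484\right) - 1819 = -1884 - 1819 = -3703$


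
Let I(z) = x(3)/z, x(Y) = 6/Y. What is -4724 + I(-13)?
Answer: -61414/13 ≈ -4724.2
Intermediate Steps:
I(z) = 2/z (I(z) = (6/3)/z = (6*(⅓))/z = 2/z)
-4724 + I(-13) = -4724 + 2/(-13) = -4724 + 2*(-1/13) = -4724 - 2/13 = -61414/13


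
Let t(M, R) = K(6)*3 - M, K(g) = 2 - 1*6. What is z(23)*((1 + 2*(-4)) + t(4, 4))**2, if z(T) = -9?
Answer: -4761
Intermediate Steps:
K(g) = -4 (K(g) = 2 - 6 = -4)
t(M, R) = -12 - M (t(M, R) = -4*3 - M = -12 - M)
z(23)*((1 + 2*(-4)) + t(4, 4))**2 = -9*((1 + 2*(-4)) + (-12 - 1*4))**2 = -9*((1 - 8) + (-12 - 4))**2 = -9*(-7 - 16)**2 = -9*(-23)**2 = -9*529 = -4761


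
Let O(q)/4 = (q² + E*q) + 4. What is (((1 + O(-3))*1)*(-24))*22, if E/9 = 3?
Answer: 143088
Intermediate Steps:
E = 27 (E = 9*3 = 27)
O(q) = 16 + 4*q² + 108*q (O(q) = 4*((q² + 27*q) + 4) = 4*(4 + q² + 27*q) = 16 + 4*q² + 108*q)
(((1 + O(-3))*1)*(-24))*22 = (((1 + (16 + 4*(-3)² + 108*(-3)))*1)*(-24))*22 = (((1 + (16 + 4*9 - 324))*1)*(-24))*22 = (((1 + (16 + 36 - 324))*1)*(-24))*22 = (((1 - 272)*1)*(-24))*22 = (-271*1*(-24))*22 = -271*(-24)*22 = 6504*22 = 143088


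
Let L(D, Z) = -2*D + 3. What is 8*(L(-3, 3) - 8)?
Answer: 8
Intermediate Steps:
L(D, Z) = 3 - 2*D
8*(L(-3, 3) - 8) = 8*((3 - 2*(-3)) - 8) = 8*((3 + 6) - 8) = 8*(9 - 8) = 8*1 = 8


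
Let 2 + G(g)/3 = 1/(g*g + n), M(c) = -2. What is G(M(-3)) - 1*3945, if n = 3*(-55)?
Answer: -636114/161 ≈ -3951.0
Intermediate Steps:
n = -165
G(g) = -6 + 3/(-165 + g²) (G(g) = -6 + 3/(g*g - 165) = -6 + 3/(g² - 165) = -6 + 3/(-165 + g²))
G(M(-3)) - 1*3945 = 3*(331 - 2*(-2)²)/(-165 + (-2)²) - 1*3945 = 3*(331 - 2*4)/(-165 + 4) - 3945 = 3*(331 - 8)/(-161) - 3945 = 3*(-1/161)*323 - 3945 = -969/161 - 3945 = -636114/161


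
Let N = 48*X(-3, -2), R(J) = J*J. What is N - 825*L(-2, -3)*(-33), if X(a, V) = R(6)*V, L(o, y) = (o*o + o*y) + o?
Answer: 214344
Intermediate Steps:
L(o, y) = o + o² + o*y (L(o, y) = (o² + o*y) + o = o + o² + o*y)
R(J) = J²
X(a, V) = 36*V (X(a, V) = 6²*V = 36*V)
N = -3456 (N = 48*(36*(-2)) = 48*(-72) = -3456)
N - 825*L(-2, -3)*(-33) = -3456 - 825*(-2*(1 - 2 - 3))*(-33) = -3456 - 825*(-2*(-4))*(-33) = -3456 - 6600*(-33) = -3456 - 825*(-264) = -3456 + 217800 = 214344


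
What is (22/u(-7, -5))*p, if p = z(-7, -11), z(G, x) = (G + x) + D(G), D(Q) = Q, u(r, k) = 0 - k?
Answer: -110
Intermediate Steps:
u(r, k) = -k
z(G, x) = x + 2*G (z(G, x) = (G + x) + G = x + 2*G)
p = -25 (p = -11 + 2*(-7) = -11 - 14 = -25)
(22/u(-7, -5))*p = (22/((-1*(-5))))*(-25) = (22/5)*(-25) = -110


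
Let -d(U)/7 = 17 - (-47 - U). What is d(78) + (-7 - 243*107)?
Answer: -27002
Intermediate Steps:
d(U) = -448 - 7*U (d(U) = -7*(17 - (-47 - U)) = -7*(17 + (47 + U)) = -7*(64 + U) = -448 - 7*U)
d(78) + (-7 - 243*107) = (-448 - 7*78) + (-7 - 243*107) = (-448 - 546) + (-7 - 26001) = -994 - 26008 = -27002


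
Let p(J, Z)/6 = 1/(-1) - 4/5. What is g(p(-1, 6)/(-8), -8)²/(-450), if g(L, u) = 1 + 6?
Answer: -49/450 ≈ -0.10889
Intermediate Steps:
p(J, Z) = -54/5 (p(J, Z) = 6*(1/(-1) - 4/5) = 6*(1*(-1) - 4*⅕) = 6*(-1 - ⅘) = 6*(-9/5) = -54/5)
g(L, u) = 7
g(p(-1, 6)/(-8), -8)²/(-450) = 7²/(-450) = 49*(-1/450) = -49/450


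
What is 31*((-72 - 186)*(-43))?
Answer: 343914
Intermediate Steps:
31*((-72 - 186)*(-43)) = 31*(-258*(-43)) = 31*11094 = 343914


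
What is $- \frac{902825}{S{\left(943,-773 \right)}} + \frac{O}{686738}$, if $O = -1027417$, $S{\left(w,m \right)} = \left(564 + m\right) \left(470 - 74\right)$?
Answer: $\frac{24316867921}{2583508356} \approx 9.4123$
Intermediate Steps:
$S{\left(w,m \right)} = 223344 + 396 m$ ($S{\left(w,m \right)} = \left(564 + m\right) 396 = 223344 + 396 m$)
$- \frac{902825}{S{\left(943,-773 \right)}} + \frac{O}{686738} = - \frac{902825}{223344 + 396 \left(-773\right)} - \frac{1027417}{686738} = - \frac{902825}{223344 - 306108} - \frac{1027417}{686738} = - \frac{902825}{-82764} - \frac{1027417}{686738} = \left(-902825\right) \left(- \frac{1}{82764}\right) - \frac{1027417}{686738} = \frac{82075}{7524} - \frac{1027417}{686738} = \frac{24316867921}{2583508356}$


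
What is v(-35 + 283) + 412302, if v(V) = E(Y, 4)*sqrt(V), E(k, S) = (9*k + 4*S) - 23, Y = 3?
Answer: 412302 + 40*sqrt(62) ≈ 4.1262e+5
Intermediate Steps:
E(k, S) = -23 + 4*S + 9*k (E(k, S) = (4*S + 9*k) - 23 = -23 + 4*S + 9*k)
v(V) = 20*sqrt(V) (v(V) = (-23 + 4*4 + 9*3)*sqrt(V) = (-23 + 16 + 27)*sqrt(V) = 20*sqrt(V))
v(-35 + 283) + 412302 = 20*sqrt(-35 + 283) + 412302 = 20*sqrt(248) + 412302 = 20*(2*sqrt(62)) + 412302 = 40*sqrt(62) + 412302 = 412302 + 40*sqrt(62)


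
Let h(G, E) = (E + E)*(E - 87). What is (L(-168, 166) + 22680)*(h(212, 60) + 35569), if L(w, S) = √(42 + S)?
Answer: 733221720 + 129316*√13 ≈ 7.3369e+8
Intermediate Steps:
h(G, E) = 2*E*(-87 + E) (h(G, E) = (2*E)*(-87 + E) = 2*E*(-87 + E))
(L(-168, 166) + 22680)*(h(212, 60) + 35569) = (√(42 + 166) + 22680)*(2*60*(-87 + 60) + 35569) = (√208 + 22680)*(2*60*(-27) + 35569) = (4*√13 + 22680)*(-3240 + 35569) = (22680 + 4*√13)*32329 = 733221720 + 129316*√13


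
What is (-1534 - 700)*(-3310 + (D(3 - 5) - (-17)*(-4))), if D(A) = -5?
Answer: 7557622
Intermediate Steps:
(-1534 - 700)*(-3310 + (D(3 - 5) - (-17)*(-4))) = (-1534 - 700)*(-3310 + (-5 - (-17)*(-4))) = -2234*(-3310 + (-5 - 17*4)) = -2234*(-3310 + (-5 - 68)) = -2234*(-3310 - 73) = -2234*(-3383) = 7557622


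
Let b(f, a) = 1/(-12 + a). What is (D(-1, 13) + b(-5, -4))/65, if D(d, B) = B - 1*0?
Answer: 207/1040 ≈ 0.19904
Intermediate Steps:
D(d, B) = B (D(d, B) = B + 0 = B)
(D(-1, 13) + b(-5, -4))/65 = (13 + 1/(-12 - 4))/65 = (13 + 1/(-16))*(1/65) = (13 - 1/16)*(1/65) = (207/16)*(1/65) = 207/1040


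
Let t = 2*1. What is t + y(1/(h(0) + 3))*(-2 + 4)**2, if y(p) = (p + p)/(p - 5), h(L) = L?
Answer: 10/7 ≈ 1.4286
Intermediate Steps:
t = 2
y(p) = 2*p/(-5 + p) (y(p) = (2*p)/(-5 + p) = 2*p/(-5 + p))
t + y(1/(h(0) + 3))*(-2 + 4)**2 = 2 + (2/((0 + 3)*(-5 + 1/(0 + 3))))*(-2 + 4)**2 = 2 + (2/(3*(-5 + 1/3)))*2**2 = 2 + (2*(1/3)/(-5 + 1/3))*4 = 2 + (2*(1/3)/(-14/3))*4 = 2 + (2*(1/3)*(-3/14))*4 = 2 - 1/7*4 = 2 - 4/7 = 10/7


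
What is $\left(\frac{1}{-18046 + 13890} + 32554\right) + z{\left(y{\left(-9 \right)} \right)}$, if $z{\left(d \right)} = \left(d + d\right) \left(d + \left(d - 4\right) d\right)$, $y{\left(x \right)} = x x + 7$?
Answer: $\frac{5606585303}{4156} \approx 1.349 \cdot 10^{6}$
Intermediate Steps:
$y{\left(x \right)} = 7 + x^{2}$ ($y{\left(x \right)} = x^{2} + 7 = 7 + x^{2}$)
$z{\left(d \right)} = 2 d \left(d + d \left(-4 + d\right)\right)$ ($z{\left(d \right)} = 2 d \left(d + \left(-4 + d\right) d\right) = 2 d \left(d + d \left(-4 + d\right)\right)$)
$\left(\frac{1}{-18046 + 13890} + 32554\right) + z{\left(y{\left(-9 \right)} \right)} = \left(\frac{1}{-18046 + 13890} + 32554\right) + 2 \left(7 + \left(-9\right)^{2}\right)^{2} \left(-3 + \left(7 + \left(-9\right)^{2}\right)\right) = \left(\frac{1}{-4156} + 32554\right) + 2 \left(7 + 81\right)^{2} \left(-3 + \left(7 + 81\right)\right) = \left(- \frac{1}{4156} + 32554\right) + 2 \cdot 88^{2} \left(-3 + 88\right) = \frac{135294423}{4156} + 2 \cdot 7744 \cdot 85 = \frac{135294423}{4156} + 1316480 = \frac{5606585303}{4156}$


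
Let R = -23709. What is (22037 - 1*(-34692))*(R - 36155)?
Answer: -3396024856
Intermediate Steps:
(22037 - 1*(-34692))*(R - 36155) = (22037 - 1*(-34692))*(-23709 - 36155) = (22037 + 34692)*(-59864) = 56729*(-59864) = -3396024856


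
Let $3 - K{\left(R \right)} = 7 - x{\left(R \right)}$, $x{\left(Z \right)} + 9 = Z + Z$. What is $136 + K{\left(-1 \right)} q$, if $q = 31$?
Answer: $-329$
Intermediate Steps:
$x{\left(Z \right)} = -9 + 2 Z$ ($x{\left(Z \right)} = -9 + \left(Z + Z\right) = -9 + 2 Z$)
$K{\left(R \right)} = -13 + 2 R$ ($K{\left(R \right)} = 3 - \left(7 - \left(-9 + 2 R\right)\right) = 3 - \left(16 - 2 R\right) = 3 + \left(-16 + 2 R\right) = -13 + 2 R$)
$136 + K{\left(-1 \right)} q = 136 + \left(-13 + 2 \left(-1\right)\right) 31 = 136 + \left(-13 - 2\right) 31 = 136 - 465 = -329$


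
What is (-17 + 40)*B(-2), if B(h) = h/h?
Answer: 23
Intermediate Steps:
B(h) = 1
(-17 + 40)*B(-2) = (-17 + 40)*1 = 23*1 = 23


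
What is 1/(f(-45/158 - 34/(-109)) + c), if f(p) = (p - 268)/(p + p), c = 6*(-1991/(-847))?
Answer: -71918/354342909 ≈ -0.00020296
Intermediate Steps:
c = 1086/77 (c = 6*(-1991*(-1/847)) = 6*(181/77) = 1086/77 ≈ 14.104)
f(p) = (-268 + p)/(2*p) (f(p) = (-268 + p)/((2*p)) = (-268 + p)*(1/(2*p)) = (-268 + p)/(2*p))
1/(f(-45/158 - 34/(-109)) + c) = 1/((-268 + (-45/158 - 34/(-109)))/(2*(-45/158 - 34/(-109))) + 1086/77) = 1/((-268 + (-45*1/158 - 34*(-1/109)))/(2*(-45*1/158 - 34*(-1/109))) + 1086/77) = 1/((-268 + (-45/158 + 34/109))/(2*(-45/158 + 34/109)) + 1086/77) = 1/((-268 + 467/17222)/(2*(467/17222)) + 1086/77) = 1/((1/2)*(17222/467)*(-4615029/17222) + 1086/77) = 1/(-4615029/934 + 1086/77) = 1/(-354342909/71918) = -71918/354342909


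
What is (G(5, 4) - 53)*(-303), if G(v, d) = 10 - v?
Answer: 14544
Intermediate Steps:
(G(5, 4) - 53)*(-303) = ((10 - 1*5) - 53)*(-303) = ((10 - 5) - 53)*(-303) = (5 - 53)*(-303) = -48*(-303) = 14544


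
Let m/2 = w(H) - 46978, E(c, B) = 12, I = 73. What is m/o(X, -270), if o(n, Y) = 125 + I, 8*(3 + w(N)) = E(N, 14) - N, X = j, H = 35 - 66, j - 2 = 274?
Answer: -375805/792 ≈ -474.50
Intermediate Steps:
j = 276 (j = 2 + 274 = 276)
H = -31
X = 276
w(N) = -3/2 - N/8 (w(N) = -3 + (12 - N)/8 = -3 + (3/2 - N/8) = -3/2 - N/8)
o(n, Y) = 198 (o(n, Y) = 125 + 73 = 198)
m = -375805/4 (m = 2*((-3/2 - 1/8*(-31)) - 46978) = 2*((-3/2 + 31/8) - 46978) = 2*(19/8 - 46978) = 2*(-375805/8) = -375805/4 ≈ -93951.)
m/o(X, -270) = -375805/4/198 = -375805/4*1/198 = -375805/792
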